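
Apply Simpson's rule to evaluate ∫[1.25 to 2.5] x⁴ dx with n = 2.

f(x) = x⁴
a = 1.25, b = 2.5, n = 2
h = (b - a)/n = 0.625000

Simpson's rule: (h/3)[f(x₀) + 4f(x₁) + 2f(x₂) + ... + f(xₙ)]

x_0 = 1.2500, f(x_0) = 2.441406, coefficient = 1
x_1 = 1.8750, f(x_1) = 12.359619, coefficient = 4
x_2 = 2.5000, f(x_2) = 39.062500, coefficient = 1

I ≈ (0.625000/3) × 90.942383 = 18.946330
Exact value: 18.920898
Error: 0.025431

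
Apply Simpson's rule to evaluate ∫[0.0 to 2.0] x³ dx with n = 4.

f(x) = x³
a = 0.0, b = 2.0, n = 4
h = (b - a)/n = 0.500000

Simpson's rule: (h/3)[f(x₀) + 4f(x₁) + 2f(x₂) + ... + f(xₙ)]

x_0 = 0.0000, f(x_0) = 0.000000, coefficient = 1
x_1 = 0.5000, f(x_1) = 0.125000, coefficient = 4
x_2 = 1.0000, f(x_2) = 1.000000, coefficient = 2
x_3 = 1.5000, f(x_3) = 3.375000, coefficient = 4
x_4 = 2.0000, f(x_4) = 8.000000, coefficient = 1

I ≈ (0.500000/3) × 24.000000 = 4.000000
Exact value: 4.000000
Error: 0.000000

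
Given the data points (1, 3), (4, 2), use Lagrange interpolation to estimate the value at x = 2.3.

Lagrange interpolation formula:
P(x) = Σ yᵢ × Lᵢ(x)
where Lᵢ(x) = Π_{j≠i} (x - xⱼ)/(xᵢ - xⱼ)

L_0(2.3) = (2.3 - 4)/(1 - 4) = 0.566667
L_1(2.3) = (2.3 - 1)/(4 - 1) = 0.433333

P(2.3) = 3×L_0(2.3) + 2×L_1(2.3)
P(2.3) = 2.566667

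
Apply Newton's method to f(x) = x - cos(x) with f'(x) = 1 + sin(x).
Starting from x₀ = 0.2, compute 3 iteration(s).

f(x) = x - cos(x)
f'(x) = 1 + sin(x)
x₀ = 0.2

Newton-Raphson formula: x_{n+1} = x_n - f(x_n)/f'(x_n)

Iteration 1:
  f(0.200000) = -0.780067
  f'(0.200000) = 1.198669
  x_1 = 0.200000 - (-0.780067)/1.198669 = 0.850777
Iteration 2:
  f(0.850777) = 0.191378
  f'(0.850777) = 1.751793
  x_2 = 0.850777 - 0.191378/1.751793 = 0.741530
Iteration 3:
  f(0.741530) = 0.004094
  f'(0.741530) = 1.675417
  x_3 = 0.741530 - 0.004094/1.675417 = 0.739086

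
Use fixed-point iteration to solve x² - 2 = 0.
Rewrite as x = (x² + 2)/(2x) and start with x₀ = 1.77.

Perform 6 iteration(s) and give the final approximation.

Equation: x² - 2 = 0
Fixed-point form: x = (x² + 2)/(2x)
x₀ = 1.77

x_1 = g(1.770000) = 1.449972
x_2 = g(1.449972) = 1.414654
x_3 = g(1.414654) = 1.414214
x_4 = g(1.414214) = 1.414214
x_5 = g(1.414214) = 1.414214
x_6 = g(1.414214) = 1.414214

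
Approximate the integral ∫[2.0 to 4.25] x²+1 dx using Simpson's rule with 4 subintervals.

f(x) = x²+1
a = 2.0, b = 4.25, n = 4
h = (b - a)/n = 0.562500

Simpson's rule: (h/3)[f(x₀) + 4f(x₁) + 2f(x₂) + ... + f(xₙ)]

x_0 = 2.0000, f(x_0) = 5.000000, coefficient = 1
x_1 = 2.5625, f(x_1) = 7.566406, coefficient = 4
x_2 = 3.1250, f(x_2) = 10.765625, coefficient = 2
x_3 = 3.6875, f(x_3) = 14.597656, coefficient = 4
x_4 = 4.2500, f(x_4) = 19.062500, coefficient = 1

I ≈ (0.562500/3) × 134.250000 = 25.171875
Exact value: 25.171875
Error: 0.000000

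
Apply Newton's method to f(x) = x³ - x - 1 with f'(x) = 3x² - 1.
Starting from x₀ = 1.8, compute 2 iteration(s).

f(x) = x³ - x - 1
f'(x) = 3x² - 1
x₀ = 1.8

Newton-Raphson formula: x_{n+1} = x_n - f(x_n)/f'(x_n)

Iteration 1:
  f(1.800000) = 3.032000
  f'(1.800000) = 8.720000
  x_1 = 1.800000 - 3.032000/8.720000 = 1.452294
Iteration 2:
  f(1.452294) = 0.610821
  f'(1.452294) = 5.327470
  x_2 = 1.452294 - 0.610821/5.327470 = 1.337639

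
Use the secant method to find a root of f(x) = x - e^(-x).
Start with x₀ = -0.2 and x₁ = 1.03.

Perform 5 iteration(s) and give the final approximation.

f(x) = x - e^(-x)
x₀ = -0.2, x₁ = 1.03

Secant formula: x_{n+1} = x_n - f(x_n)(x_n - x_{n-1})/(f(x_n) - f(x_{n-1}))

Iteration 1:
  f(-0.200000) = -1.421403
  f(1.030000) = 0.672993
  x_2 = 1.030000 - 0.672993×(1.030000 - (-0.200000))/(0.672993 - (-1.421403))
       = 0.634764
Iteration 2:
  f(1.030000) = 0.672993
  f(0.634764) = 0.104703
  x_3 = 0.634764 - 0.104703×(0.634764 - 1.030000)/(0.104703 - 0.672993)
       = 0.561945
Iteration 3:
  f(0.634764) = 0.104703
  f(0.561945) = -0.008155
  x_4 = 0.561945 - (-0.008155)×(0.561945 - 0.634764)/(-0.008155 - 0.104703)
       = 0.567206
Iteration 4:
  f(0.561945) = -0.008155
  f(0.567206) = 0.000099
  x_5 = 0.567206 - 0.000099×(0.567206 - 0.561945)/(0.000099 - (-0.008155))
       = 0.567143
Iteration 5:
  f(0.567206) = 0.000099
  f(0.567143) = 0.000000
  x_6 = 0.567143 - 0.000000×(0.567143 - 0.567206)/(0.000000 - 0.000099)
       = 0.567143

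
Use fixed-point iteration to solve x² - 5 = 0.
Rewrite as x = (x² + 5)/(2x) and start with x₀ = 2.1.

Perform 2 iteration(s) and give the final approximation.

Equation: x² - 5 = 0
Fixed-point form: x = (x² + 5)/(2x)
x₀ = 2.1

x_1 = g(2.100000) = 2.240476
x_2 = g(2.240476) = 2.236072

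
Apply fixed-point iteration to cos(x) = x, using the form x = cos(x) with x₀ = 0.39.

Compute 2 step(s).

Equation: cos(x) = x
Fixed-point form: x = cos(x)
x₀ = 0.39

x_1 = g(0.390000) = 0.924909
x_2 = g(0.924909) = 0.601907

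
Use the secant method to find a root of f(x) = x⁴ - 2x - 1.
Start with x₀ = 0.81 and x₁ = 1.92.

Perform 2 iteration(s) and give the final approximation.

f(x) = x⁴ - 2x - 1
x₀ = 0.81, x₁ = 1.92

Secant formula: x_{n+1} = x_n - f(x_n)(x_n - x_{n-1})/(f(x_n) - f(x_{n-1}))

Iteration 1:
  f(0.810000) = -2.189533
  f(1.920000) = 8.749545
  x_2 = 1.920000 - 8.749545×(1.920000 - 0.810000)/(8.749545 - (-2.189533))
       = 1.032174
Iteration 2:
  f(1.920000) = 8.749545
  f(1.032174) = -1.929306
  x_3 = 1.032174 - (-1.929306)×(1.032174 - 1.920000)/(-1.929306 - 8.749545)
       = 1.192574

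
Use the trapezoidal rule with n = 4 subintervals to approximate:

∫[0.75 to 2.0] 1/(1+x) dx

f(x) = 1/(1+x)
a = 0.75, b = 2.0, n = 4
h = (b - a)/n = 0.312500

Trapezoidal rule: (h/2)[f(x₀) + 2f(x₁) + 2f(x₂) + ... + f(xₙ)]

x_0 = 0.7500, f(x_0) = 0.571429, coefficient = 1
x_1 = 1.0625, f(x_1) = 0.484848, coefficient = 2
x_2 = 1.3750, f(x_2) = 0.421053, coefficient = 2
x_3 = 1.6875, f(x_3) = 0.372093, coefficient = 2
x_4 = 2.0000, f(x_4) = 0.333333, coefficient = 1

I ≈ (0.312500/2) × 3.460750 = 0.540742
Exact value: 0.538997
Error: 0.001746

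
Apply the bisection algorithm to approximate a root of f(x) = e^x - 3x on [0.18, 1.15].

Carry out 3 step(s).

f(x) = e^x - 3x
Initial interval: [0.18, 1.15]

Iteration 1:
  c_1 = (0.180000 + 1.150000)/2 = 0.665000
  f(c_1) = f(0.665000) = -0.050509
  f(a) × f(c) < 0, new interval: [0.180000, 0.665000]
Iteration 2:
  c_2 = (0.180000 + 0.665000)/2 = 0.422500
  f(c_2) = f(0.422500) = 0.258271
  f(a) × f(c) ≥ 0, new interval: [0.422500, 0.665000]
Iteration 3:
  c_3 = (0.422500 + 0.665000)/2 = 0.543750
  f(c_3) = f(0.543750) = 0.091204
  f(a) × f(c) ≥ 0, new interval: [0.543750, 0.665000]

After 3 iteration(s), the approximation is c_3 = 0.543750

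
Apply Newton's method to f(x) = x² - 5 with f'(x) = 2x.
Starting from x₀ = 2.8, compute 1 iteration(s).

f(x) = x² - 5
f'(x) = 2x
x₀ = 2.8

Newton-Raphson formula: x_{n+1} = x_n - f(x_n)/f'(x_n)

Iteration 1:
  f(2.800000) = 2.840000
  f'(2.800000) = 5.600000
  x_1 = 2.800000 - 2.840000/5.600000 = 2.292857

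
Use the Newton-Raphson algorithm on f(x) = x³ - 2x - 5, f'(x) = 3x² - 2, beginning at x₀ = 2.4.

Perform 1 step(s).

f(x) = x³ - 2x - 5
f'(x) = 3x² - 2
x₀ = 2.4

Newton-Raphson formula: x_{n+1} = x_n - f(x_n)/f'(x_n)

Iteration 1:
  f(2.400000) = 4.024000
  f'(2.400000) = 15.280000
  x_1 = 2.400000 - 4.024000/15.280000 = 2.136649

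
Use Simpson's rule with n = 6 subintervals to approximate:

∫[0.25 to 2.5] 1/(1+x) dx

f(x) = 1/(1+x)
a = 0.25, b = 2.5, n = 6
h = (b - a)/n = 0.375000

Simpson's rule: (h/3)[f(x₀) + 4f(x₁) + 2f(x₂) + ... + f(xₙ)]

x_0 = 0.2500, f(x_0) = 0.800000, coefficient = 1
x_1 = 0.6250, f(x_1) = 0.615385, coefficient = 4
x_2 = 1.0000, f(x_2) = 0.500000, coefficient = 2
x_3 = 1.3750, f(x_3) = 0.421053, coefficient = 4
x_4 = 1.7500, f(x_4) = 0.363636, coefficient = 2
x_5 = 2.1250, f(x_5) = 0.320000, coefficient = 4
x_6 = 2.5000, f(x_6) = 0.285714, coefficient = 1

I ≈ (0.375000/3) × 8.238736 = 1.029842
Exact value: 1.029619
Error: 0.000223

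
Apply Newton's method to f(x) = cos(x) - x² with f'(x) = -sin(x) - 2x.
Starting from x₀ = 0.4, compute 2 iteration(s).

f(x) = cos(x) - x²
f'(x) = -sin(x) - 2x
x₀ = 0.4

Newton-Raphson formula: x_{n+1} = x_n - f(x_n)/f'(x_n)

Iteration 1:
  f(0.400000) = 0.761061
  f'(0.400000) = -1.189418
  x_1 = 0.400000 - 0.761061/(-1.189418) = 1.039860
Iteration 2:
  f(1.039860) = -0.574967
  f'(1.039860) = -2.942053
  x_2 = 1.039860 - (-0.574967)/(-2.942053) = 0.844429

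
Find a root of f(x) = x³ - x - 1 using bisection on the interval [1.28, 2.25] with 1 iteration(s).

f(x) = x³ - x - 1
Initial interval: [1.28, 2.25]

Iteration 1:
  c_1 = (1.280000 + 2.250000)/2 = 1.765000
  f(c_1) = f(1.765000) = 2.733372
  f(a) × f(c) < 0, new interval: [1.280000, 1.765000]

After 1 iteration(s), the approximation is c_1 = 1.765000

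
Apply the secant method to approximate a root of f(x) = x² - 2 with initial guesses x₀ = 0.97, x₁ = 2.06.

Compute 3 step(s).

f(x) = x² - 2
x₀ = 0.97, x₁ = 2.06

Secant formula: x_{n+1} = x_n - f(x_n)(x_n - x_{n-1})/(f(x_n) - f(x_{n-1}))

Iteration 1:
  f(0.970000) = -1.059100
  f(2.060000) = 2.243600
  x_2 = 2.060000 - 2.243600×(2.060000 - 0.970000)/(2.243600 - (-1.059100))
       = 1.319538
Iteration 2:
  f(2.060000) = 2.243600
  f(1.319538) = -0.258820
  x_3 = 1.319538 - (-0.258820)×(1.319538 - 2.060000)/(-0.258820 - 2.243600)
       = 1.396122
Iteration 3:
  f(1.319538) = -0.258820
  f(1.396122) = -0.050843
  x_4 = 1.396122 - (-0.050843)×(1.396122 - 1.319538)/(-0.050843 - (-0.258820))
       = 1.414844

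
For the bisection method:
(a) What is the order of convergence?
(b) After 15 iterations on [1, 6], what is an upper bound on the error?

(a) Bisection has linear (order 1) convergence; the error is halved each step.

(b) Error bound = (b-a)/2^n = (6 - 1)/2^{15}
    = 5/2^{15}

(a) 1 (linear); (b) error ≤ 1.53e-04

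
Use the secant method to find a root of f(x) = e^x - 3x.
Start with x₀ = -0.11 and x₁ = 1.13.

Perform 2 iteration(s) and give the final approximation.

f(x) = e^x - 3x
x₀ = -0.11, x₁ = 1.13

Secant formula: x_{n+1} = x_n - f(x_n)(x_n - x_{n-1})/(f(x_n) - f(x_{n-1}))

Iteration 1:
  f(-0.110000) = 1.225834
  f(1.130000) = -0.294343
  x_2 = 1.130000 - (-0.294343)×(1.130000 - (-0.110000))/(-0.294343 - 1.225834)
       = 0.889906
Iteration 2:
  f(1.130000) = -0.294343
  f(0.889906) = -0.234817
  x_3 = 0.889906 - (-0.234817)×(0.889906 - 1.130000)/(-0.234817 - (-0.294343))
       = -0.057207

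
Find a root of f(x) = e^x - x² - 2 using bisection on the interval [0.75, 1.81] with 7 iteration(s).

f(x) = e^x - x² - 2
Initial interval: [0.75, 1.81]

Iteration 1:
  c_1 = (0.750000 + 1.810000)/2 = 1.280000
  f(c_1) = f(1.280000) = -0.041760
  f(a) × f(c) ≥ 0, new interval: [1.280000, 1.810000]
Iteration 2:
  c_2 = (1.280000 + 1.810000)/2 = 1.545000
  f(c_2) = f(1.545000) = 0.300947
  f(a) × f(c) < 0, new interval: [1.280000, 1.545000]
Iteration 3:
  c_3 = (1.280000 + 1.545000)/2 = 1.412500
  f(c_3) = f(1.412500) = 0.111052
  f(a) × f(c) < 0, new interval: [1.280000, 1.412500]
Iteration 4:
  c_4 = (1.280000 + 1.412500)/2 = 1.346250
  f(c_4) = f(1.346250) = 0.030598
  f(a) × f(c) < 0, new interval: [1.280000, 1.346250]
Iteration 5:
  c_5 = (1.280000 + 1.346250)/2 = 1.313125
  f(c_5) = f(1.313125) = -0.006524
  f(a) × f(c) ≥ 0, new interval: [1.313125, 1.346250]
Iteration 6:
  c_6 = (1.313125 + 1.346250)/2 = 1.329687
  f(c_6) = f(1.329687) = 0.011793
  f(a) × f(c) < 0, new interval: [1.313125, 1.329687]
Iteration 7:
  c_7 = (1.313125 + 1.329687)/2 = 1.321406
  f(c_7) = f(1.321406) = 0.002575
  f(a) × f(c) < 0, new interval: [1.313125, 1.321406]

After 7 iteration(s), the approximation is c_7 = 1.321406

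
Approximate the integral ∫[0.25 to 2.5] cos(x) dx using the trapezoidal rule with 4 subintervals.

f(x) = cos(x)
a = 0.25, b = 2.5, n = 4
h = (b - a)/n = 0.562500

Trapezoidal rule: (h/2)[f(x₀) + 2f(x₁) + 2f(x₂) + ... + f(xₙ)]

x_0 = 0.2500, f(x_0) = 0.968912, coefficient = 1
x_1 = 0.8125, f(x_1) = 0.687686, coefficient = 2
x_2 = 1.3750, f(x_2) = 0.194548, coefficient = 2
x_3 = 1.9375, f(x_3) = -0.358540, coefficient = 2
x_4 = 2.5000, f(x_4) = -0.801144, coefficient = 1

I ≈ (0.562500/2) × 1.215155 = 0.341762
Exact value: 0.351068
Error: 0.009306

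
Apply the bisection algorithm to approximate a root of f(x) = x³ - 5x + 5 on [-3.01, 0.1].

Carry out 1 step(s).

f(x) = x³ - 5x + 5
Initial interval: [-3.01, 0.1]

Iteration 1:
  c_1 = (-3.010000 + 0.100000)/2 = -1.455000
  f(c_1) = f(-1.455000) = 9.194729
  f(a) × f(c) < 0, new interval: [-3.010000, -1.455000]

After 1 iteration(s), the approximation is c_1 = -1.455000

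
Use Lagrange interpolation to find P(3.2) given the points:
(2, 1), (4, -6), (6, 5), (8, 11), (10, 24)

Lagrange interpolation formula:
P(x) = Σ yᵢ × Lᵢ(x)
where Lᵢ(x) = Π_{j≠i} (x - xⱼ)/(xᵢ - xⱼ)

L_0(3.2) = (3.2 - 4)/(2 - 4) × (3.2 - 6)/(2 - 6) × (3.2 - 8)/(2 - 8) × (3.2 - 10)/(2 - 10) = 0.190400
L_1(3.2) = (3.2 - 2)/(4 - 2) × (3.2 - 6)/(4 - 6) × (3.2 - 8)/(4 - 8) × (3.2 - 10)/(4 - 10) = 1.142400
L_2(3.2) = (3.2 - 2)/(6 - 2) × (3.2 - 4)/(6 - 4) × (3.2 - 8)/(6 - 8) × (3.2 - 10)/(6 - 10) = -0.489600
L_3(3.2) = (3.2 - 2)/(8 - 2) × (3.2 - 4)/(8 - 4) × (3.2 - 6)/(8 - 6) × (3.2 - 10)/(8 - 10) = 0.190400
L_4(3.2) = (3.2 - 2)/(10 - 2) × (3.2 - 4)/(10 - 4) × (3.2 - 6)/(10 - 6) × (3.2 - 8)/(10 - 8) = -0.033600

P(3.2) = 1×L_0(3.2) + (-6)×L_1(3.2) + 5×L_2(3.2) + 11×L_3(3.2) + 24×L_4(3.2)
P(3.2) = -7.824000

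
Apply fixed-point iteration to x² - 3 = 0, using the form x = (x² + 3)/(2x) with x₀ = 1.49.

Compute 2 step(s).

Equation: x² - 3 = 0
Fixed-point form: x = (x² + 3)/(2x)
x₀ = 1.49

x_1 = g(1.490000) = 1.751711
x_2 = g(1.751711) = 1.732161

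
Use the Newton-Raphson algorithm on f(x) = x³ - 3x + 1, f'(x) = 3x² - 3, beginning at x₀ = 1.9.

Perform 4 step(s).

f(x) = x³ - 3x + 1
f'(x) = 3x² - 3
x₀ = 1.9

Newton-Raphson formula: x_{n+1} = x_n - f(x_n)/f'(x_n)

Iteration 1:
  f(1.900000) = 2.159000
  f'(1.900000) = 7.830000
  x_1 = 1.900000 - 2.159000/7.830000 = 1.624266
Iteration 2:
  f(1.624266) = 0.412404
  f'(1.624266) = 4.914717
  x_2 = 1.624266 - 0.412404/4.914717 = 1.540354
Iteration 3:
  f(1.540354) = 0.033720
  f'(1.540354) = 4.118068
  x_3 = 1.540354 - 0.033720/4.118068 = 1.532165
Iteration 4:
  f(1.532165) = 0.000309
  f'(1.532165) = 4.042592
  x_4 = 1.532165 - 0.000309/4.042592 = 1.532089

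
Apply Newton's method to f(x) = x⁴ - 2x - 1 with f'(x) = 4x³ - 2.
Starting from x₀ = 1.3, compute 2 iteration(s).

f(x) = x⁴ - 2x - 1
f'(x) = 4x³ - 2
x₀ = 1.3

Newton-Raphson formula: x_{n+1} = x_n - f(x_n)/f'(x_n)

Iteration 1:
  f(1.300000) = -0.743900
  f'(1.300000) = 6.788000
  x_1 = 1.300000 - (-0.743900)/6.788000 = 1.409590
Iteration 2:
  f(1.409590) = 0.128771
  f'(1.409590) = 9.203116
  x_2 = 1.409590 - 0.128771/9.203116 = 1.395598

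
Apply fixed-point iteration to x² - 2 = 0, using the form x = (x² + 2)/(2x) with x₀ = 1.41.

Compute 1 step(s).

Equation: x² - 2 = 0
Fixed-point form: x = (x² + 2)/(2x)
x₀ = 1.41

x_1 = g(1.410000) = 1.414220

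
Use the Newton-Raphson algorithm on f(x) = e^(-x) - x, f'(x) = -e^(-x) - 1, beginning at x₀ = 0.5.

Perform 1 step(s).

f(x) = e^(-x) - x
f'(x) = -e^(-x) - 1
x₀ = 0.5

Newton-Raphson formula: x_{n+1} = x_n - f(x_n)/f'(x_n)

Iteration 1:
  f(0.500000) = 0.106531
  f'(0.500000) = -1.606531
  x_1 = 0.500000 - 0.106531/(-1.606531) = 0.566311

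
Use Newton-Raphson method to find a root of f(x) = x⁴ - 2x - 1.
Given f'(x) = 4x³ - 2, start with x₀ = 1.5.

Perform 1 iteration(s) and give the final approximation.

f(x) = x⁴ - 2x - 1
f'(x) = 4x³ - 2
x₀ = 1.5

Newton-Raphson formula: x_{n+1} = x_n - f(x_n)/f'(x_n)

Iteration 1:
  f(1.500000) = 1.062500
  f'(1.500000) = 11.500000
  x_1 = 1.500000 - 1.062500/11.500000 = 1.407609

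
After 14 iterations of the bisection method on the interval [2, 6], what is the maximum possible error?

Bisection error bound: |error| ≤ (b-a)/2^n
|error| ≤ (6 - 2)/2^14 = 4/2^14
|error| ≤ 0.0002441406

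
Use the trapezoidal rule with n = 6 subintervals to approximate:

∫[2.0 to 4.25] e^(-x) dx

f(x) = e^(-x)
a = 2.0, b = 4.25, n = 6
h = (b - a)/n = 0.375000

Trapezoidal rule: (h/2)[f(x₀) + 2f(x₁) + 2f(x₂) + ... + f(xₙ)]

x_0 = 2.0000, f(x_0) = 0.135335, coefficient = 1
x_1 = 2.3750, f(x_1) = 0.093014, coefficient = 2
x_2 = 2.7500, f(x_2) = 0.063928, coefficient = 2
x_3 = 3.1250, f(x_3) = 0.043937, coefficient = 2
x_4 = 3.5000, f(x_4) = 0.030197, coefficient = 2
x_5 = 3.8750, f(x_5) = 0.020754, coefficient = 2
x_6 = 4.2500, f(x_6) = 0.014264, coefficient = 1

I ≈ (0.375000/2) × 0.653262 = 0.122487
Exact value: 0.121071
Error: 0.001415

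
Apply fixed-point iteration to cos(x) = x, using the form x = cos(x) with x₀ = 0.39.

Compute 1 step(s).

Equation: cos(x) = x
Fixed-point form: x = cos(x)
x₀ = 0.39

x_1 = g(0.390000) = 0.924909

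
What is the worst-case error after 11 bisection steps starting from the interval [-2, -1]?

Bisection error bound: |error| ≤ (b-a)/2^n
|error| ≤ (-1 - (-2))/2^11 = 1/2^11
|error| ≤ 0.0004882812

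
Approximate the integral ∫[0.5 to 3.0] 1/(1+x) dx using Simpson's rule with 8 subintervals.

f(x) = 1/(1+x)
a = 0.5, b = 3.0, n = 8
h = (b - a)/n = 0.312500

Simpson's rule: (h/3)[f(x₀) + 4f(x₁) + 2f(x₂) + ... + f(xₙ)]

x_0 = 0.5000, f(x_0) = 0.666667, coefficient = 1
x_1 = 0.8125, f(x_1) = 0.551724, coefficient = 4
x_2 = 1.1250, f(x_2) = 0.470588, coefficient = 2
x_3 = 1.4375, f(x_3) = 0.410256, coefficient = 4
x_4 = 1.7500, f(x_4) = 0.363636, coefficient = 2
x_5 = 2.0625, f(x_5) = 0.326531, coefficient = 4
x_6 = 2.3750, f(x_6) = 0.296296, coefficient = 2
x_7 = 2.6875, f(x_7) = 0.271186, coefficient = 4
x_8 = 3.0000, f(x_8) = 0.250000, coefficient = 1

I ≈ (0.312500/3) × 9.416499 = 0.980885
Exact value: 0.980829
Error: 0.000056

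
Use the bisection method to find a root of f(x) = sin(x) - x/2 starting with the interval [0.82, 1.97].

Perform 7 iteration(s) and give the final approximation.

f(x) = sin(x) - x/2
Initial interval: [0.82, 1.97]

Iteration 1:
  c_1 = (0.820000 + 1.970000)/2 = 1.395000
  f(c_1) = f(1.395000) = 0.287088
  f(a) × f(c) ≥ 0, new interval: [1.395000, 1.970000]
Iteration 2:
  c_2 = (1.395000 + 1.970000)/2 = 1.682500
  f(c_2) = f(1.682500) = 0.152518
  f(a) × f(c) ≥ 0, new interval: [1.682500, 1.970000]
Iteration 3:
  c_3 = (1.682500 + 1.970000)/2 = 1.826250
  f(c_3) = f(1.826250) = 0.054424
  f(a) × f(c) ≥ 0, new interval: [1.826250, 1.970000]
Iteration 4:
  c_4 = (1.826250 + 1.970000)/2 = 1.898125
  f(c_4) = f(1.898125) = -0.002158
  f(a) × f(c) < 0, new interval: [1.826250, 1.898125]
Iteration 5:
  c_5 = (1.826250 + 1.898125)/2 = 1.862187
  f(c_5) = f(1.862187) = 0.026751
  f(a) × f(c) ≥ 0, new interval: [1.862187, 1.898125]
Iteration 6:
  c_6 = (1.862187 + 1.898125)/2 = 1.880156
  f(c_6) = f(1.880156) = 0.012451
  f(a) × f(c) ≥ 0, new interval: [1.880156, 1.898125]
Iteration 7:
  c_7 = (1.880156 + 1.898125)/2 = 1.889141
  f(c_7) = f(1.889141) = 0.005185
  f(a) × f(c) ≥ 0, new interval: [1.889141, 1.898125]

After 7 iteration(s), the approximation is c_7 = 1.889141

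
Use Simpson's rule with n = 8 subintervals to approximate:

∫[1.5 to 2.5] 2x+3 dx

f(x) = 2x+3
a = 1.5, b = 2.5, n = 8
h = (b - a)/n = 0.125000

Simpson's rule: (h/3)[f(x₀) + 4f(x₁) + 2f(x₂) + ... + f(xₙ)]

x_0 = 1.5000, f(x_0) = 6.000000, coefficient = 1
x_1 = 1.6250, f(x_1) = 6.250000, coefficient = 4
x_2 = 1.7500, f(x_2) = 6.500000, coefficient = 2
x_3 = 1.8750, f(x_3) = 6.750000, coefficient = 4
x_4 = 2.0000, f(x_4) = 7.000000, coefficient = 2
x_5 = 2.1250, f(x_5) = 7.250000, coefficient = 4
x_6 = 2.2500, f(x_6) = 7.500000, coefficient = 2
x_7 = 2.3750, f(x_7) = 7.750000, coefficient = 4
x_8 = 2.5000, f(x_8) = 8.000000, coefficient = 1

I ≈ (0.125000/3) × 168.000000 = 7.000000
Exact value: 7.000000
Error: 0.000000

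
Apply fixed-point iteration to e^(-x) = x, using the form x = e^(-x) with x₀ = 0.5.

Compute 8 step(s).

Equation: e^(-x) = x
Fixed-point form: x = e^(-x)
x₀ = 0.5

x_1 = g(0.500000) = 0.606531
x_2 = g(0.606531) = 0.545239
x_3 = g(0.545239) = 0.579703
x_4 = g(0.579703) = 0.560065
x_5 = g(0.560065) = 0.571172
x_6 = g(0.571172) = 0.564863
x_7 = g(0.564863) = 0.568438
x_8 = g(0.568438) = 0.566409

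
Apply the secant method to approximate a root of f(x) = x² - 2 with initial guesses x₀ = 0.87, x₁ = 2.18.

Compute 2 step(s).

f(x) = x² - 2
x₀ = 0.87, x₁ = 2.18

Secant formula: x_{n+1} = x_n - f(x_n)(x_n - x_{n-1})/(f(x_n) - f(x_{n-1}))

Iteration 1:
  f(0.870000) = -1.243100
  f(2.180000) = 2.752400
  x_2 = 2.180000 - 2.752400×(2.180000 - 0.870000)/(2.752400 - (-1.243100))
       = 1.277574
Iteration 2:
  f(2.180000) = 2.752400
  f(1.277574) = -0.367805
  x_3 = 1.277574 - (-0.367805)×(1.277574 - 2.180000)/(-0.367805 - 2.752400)
       = 1.383950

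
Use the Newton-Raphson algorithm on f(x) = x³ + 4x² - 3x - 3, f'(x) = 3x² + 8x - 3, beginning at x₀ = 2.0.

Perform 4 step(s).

f(x) = x³ + 4x² - 3x - 3
f'(x) = 3x² + 8x - 3
x₀ = 2.0

Newton-Raphson formula: x_{n+1} = x_n - f(x_n)/f'(x_n)

Iteration 1:
  f(2.000000) = 15.000000
  f'(2.000000) = 25.000000
  x_1 = 2.000000 - 15.000000/25.000000 = 1.400000
Iteration 2:
  f(1.400000) = 3.384000
  f'(1.400000) = 14.080000
  x_2 = 1.400000 - 3.384000/14.080000 = 1.159659
Iteration 3:
  f(1.159659) = 0.459780
  f'(1.159659) = 10.311700
  x_3 = 1.159659 - 0.459780/10.311700 = 1.115071
Iteration 4:
  f(1.115071) = 0.014780
  f'(1.115071) = 9.650717
  x_4 = 1.115071 - 0.014780/9.650717 = 1.113539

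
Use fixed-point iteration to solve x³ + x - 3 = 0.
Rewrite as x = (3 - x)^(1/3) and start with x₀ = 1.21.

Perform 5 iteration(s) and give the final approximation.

Equation: x³ + x - 3 = 0
Fixed-point form: x = (3 - x)^(1/3)
x₀ = 1.21

x_1 = g(1.210000) = 1.214184
x_2 = g(1.214184) = 1.213237
x_3 = g(1.213237) = 1.213451
x_4 = g(1.213451) = 1.213403
x_5 = g(1.213403) = 1.213414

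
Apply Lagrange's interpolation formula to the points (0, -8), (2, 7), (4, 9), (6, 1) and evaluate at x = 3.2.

Lagrange interpolation formula:
P(x) = Σ yᵢ × Lᵢ(x)
where Lᵢ(x) = Π_{j≠i} (x - xⱼ)/(xᵢ - xⱼ)

L_0(3.2) = (3.2 - 2)/(0 - 2) × (3.2 - 4)/(0 - 4) × (3.2 - 6)/(0 - 6) = -0.056000
L_1(3.2) = (3.2 - 0)/(2 - 0) × (3.2 - 4)/(2 - 4) × (3.2 - 6)/(2 - 6) = 0.448000
L_2(3.2) = (3.2 - 0)/(4 - 0) × (3.2 - 2)/(4 - 2) × (3.2 - 6)/(4 - 6) = 0.672000
L_3(3.2) = (3.2 - 0)/(6 - 0) × (3.2 - 2)/(6 - 2) × (3.2 - 4)/(6 - 4) = -0.064000

P(3.2) = (-8)×L_0(3.2) + 7×L_1(3.2) + 9×L_2(3.2) + 1×L_3(3.2)
P(3.2) = 9.568000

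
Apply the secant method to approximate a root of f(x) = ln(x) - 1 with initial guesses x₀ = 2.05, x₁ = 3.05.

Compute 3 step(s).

f(x) = ln(x) - 1
x₀ = 2.05, x₁ = 3.05

Secant formula: x_{n+1} = x_n - f(x_n)(x_n - x_{n-1})/(f(x_n) - f(x_{n-1}))

Iteration 1:
  f(2.050000) = -0.282160
  f(3.050000) = 0.115142
  x_2 = 3.050000 - 0.115142×(3.050000 - 2.050000)/(0.115142 - (-0.282160))
       = 2.760191
Iteration 2:
  f(3.050000) = 0.115142
  f(2.760191) = 0.015300
  x_3 = 2.760191 - 0.015300×(2.760191 - 3.050000)/(0.015300 - 0.115142)
       = 2.715780
Iteration 3:
  f(2.760191) = 0.015300
  f(2.715780) = -0.000921
  x_4 = 2.715780 - (-0.000921)×(2.715780 - 2.760191)/(-0.000921 - 0.015300)
       = 2.718301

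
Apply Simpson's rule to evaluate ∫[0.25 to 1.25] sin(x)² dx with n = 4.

f(x) = sin(x)²
a = 0.25, b = 1.25, n = 4
h = (b - a)/n = 0.250000

Simpson's rule: (h/3)[f(x₀) + 4f(x₁) + 2f(x₂) + ... + f(xₙ)]

x_0 = 0.2500, f(x_0) = 0.061209, coefficient = 1
x_1 = 0.5000, f(x_1) = 0.229849, coefficient = 4
x_2 = 0.7500, f(x_2) = 0.464631, coefficient = 2
x_3 = 1.0000, f(x_3) = 0.708073, coefficient = 4
x_4 = 1.2500, f(x_4) = 0.900572, coefficient = 1

I ≈ (0.250000/3) × 5.642732 = 0.470228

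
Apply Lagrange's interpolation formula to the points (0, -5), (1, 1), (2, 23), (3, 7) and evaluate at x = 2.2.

Lagrange interpolation formula:
P(x) = Σ yᵢ × Lᵢ(x)
where Lᵢ(x) = Π_{j≠i} (x - xⱼ)/(xᵢ - xⱼ)

L_0(2.2) = (2.2 - 1)/(0 - 1) × (2.2 - 2)/(0 - 2) × (2.2 - 3)/(0 - 3) = 0.032000
L_1(2.2) = (2.2 - 0)/(1 - 0) × (2.2 - 2)/(1 - 2) × (2.2 - 3)/(1 - 3) = -0.176000
L_2(2.2) = (2.2 - 0)/(2 - 0) × (2.2 - 1)/(2 - 1) × (2.2 - 3)/(2 - 3) = 1.056000
L_3(2.2) = (2.2 - 0)/(3 - 0) × (2.2 - 1)/(3 - 1) × (2.2 - 2)/(3 - 2) = 0.088000

P(2.2) = (-5)×L_0(2.2) + 1×L_1(2.2) + 23×L_2(2.2) + 7×L_3(2.2)
P(2.2) = 24.568000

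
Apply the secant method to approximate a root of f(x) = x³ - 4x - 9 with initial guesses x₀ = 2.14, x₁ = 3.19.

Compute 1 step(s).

f(x) = x³ - 4x - 9
x₀ = 2.14, x₁ = 3.19

Secant formula: x_{n+1} = x_n - f(x_n)(x_n - x_{n-1})/(f(x_n) - f(x_{n-1}))

Iteration 1:
  f(2.140000) = -7.759656
  f(3.190000) = 10.701759
  x_2 = 3.190000 - 10.701759×(3.190000 - 2.140000)/(10.701759 - (-7.759656))
       = 2.581333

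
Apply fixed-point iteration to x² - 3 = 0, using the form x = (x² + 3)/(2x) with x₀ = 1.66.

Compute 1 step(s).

Equation: x² - 3 = 0
Fixed-point form: x = (x² + 3)/(2x)
x₀ = 1.66

x_1 = g(1.660000) = 1.733614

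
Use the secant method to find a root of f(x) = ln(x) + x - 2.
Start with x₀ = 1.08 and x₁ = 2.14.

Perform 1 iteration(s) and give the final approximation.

f(x) = ln(x) + x - 2
x₀ = 1.08, x₁ = 2.14

Secant formula: x_{n+1} = x_n - f(x_n)(x_n - x_{n-1})/(f(x_n) - f(x_{n-1}))

Iteration 1:
  f(1.080000) = -0.843039
  f(2.140000) = 0.900806
  x_2 = 2.140000 - 0.900806×(2.140000 - 1.080000)/(0.900806 - (-0.843039))
       = 1.592443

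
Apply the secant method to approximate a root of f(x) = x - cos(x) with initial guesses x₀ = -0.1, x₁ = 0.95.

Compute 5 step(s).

f(x) = x - cos(x)
x₀ = -0.1, x₁ = 0.95

Secant formula: x_{n+1} = x_n - f(x_n)(x_n - x_{n-1})/(f(x_n) - f(x_{n-1}))

Iteration 1:
  f(-0.100000) = -1.095004
  f(0.950000) = 0.368317
  x_2 = 0.950000 - 0.368317×(0.950000 - (-0.100000))/(0.368317 - (-1.095004))
       = 0.685716
Iteration 2:
  f(0.950000) = 0.368317
  f(0.685716) = -0.088250
  x_3 = 0.685716 - (-0.088250)×(0.685716 - 0.950000)/(-0.088250 - 0.368317)
       = 0.736799
Iteration 3:
  f(0.685716) = -0.088250
  f(0.736799) = -0.003823
  x_4 = 0.736799 - (-0.003823)×(0.736799 - 0.685716)/(-0.003823 - (-0.088250))
       = 0.739113
Iteration 4:
  f(0.736799) = -0.003823
  f(0.739113) = 0.000046
  x_5 = 0.739113 - 0.000046×(0.739113 - 0.736799)/(0.000046 - (-0.003823))
       = 0.739085
Iteration 5:
  f(0.739113) = 0.000046
  f(0.739085) = 0.000000
  x_6 = 0.739085 - 0.000000×(0.739085 - 0.739113)/(0.000000 - 0.000046)
       = 0.739085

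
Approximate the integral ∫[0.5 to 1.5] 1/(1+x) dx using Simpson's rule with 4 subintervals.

f(x) = 1/(1+x)
a = 0.5, b = 1.5, n = 4
h = (b - a)/n = 0.250000

Simpson's rule: (h/3)[f(x₀) + 4f(x₁) + 2f(x₂) + ... + f(xₙ)]

x_0 = 0.5000, f(x_0) = 0.666667, coefficient = 1
x_1 = 0.7500, f(x_1) = 0.571429, coefficient = 4
x_2 = 1.0000, f(x_2) = 0.500000, coefficient = 2
x_3 = 1.2500, f(x_3) = 0.444444, coefficient = 4
x_4 = 1.5000, f(x_4) = 0.400000, coefficient = 1

I ≈ (0.250000/3) × 6.130159 = 0.510847
Exact value: 0.510826
Error: 0.000021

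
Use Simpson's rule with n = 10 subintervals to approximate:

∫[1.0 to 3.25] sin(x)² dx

f(x) = sin(x)²
a = 1.0, b = 3.25, n = 10
h = (b - a)/n = 0.225000

Simpson's rule: (h/3)[f(x₀) + 4f(x₁) + 2f(x₂) + ... + f(xₙ)]

x_0 = 1.0000, f(x_0) = 0.708073, coefficient = 1
x_1 = 1.2250, f(x_1) = 0.885116, coefficient = 4
x_2 = 1.4500, f(x_2) = 0.985479, coefficient = 2
x_3 = 1.6750, f(x_3) = 0.989181, coefficient = 4
x_4 = 1.9000, f(x_4) = 0.895484, coefficient = 2
x_5 = 2.1250, f(x_5) = 0.723044, coefficient = 4
x_6 = 2.3500, f(x_6) = 0.506194, coefficient = 2
x_7 = 2.5750, f(x_7) = 0.288112, coefficient = 4
x_8 = 2.8000, f(x_8) = 0.112217, coefficient = 2
x_9 = 3.0250, f(x_9) = 0.013532, coefficient = 4
x_10 = 3.2500, f(x_10) = 0.011706, coefficient = 1

I ≈ (0.225000/3) × 17.314465 = 1.298585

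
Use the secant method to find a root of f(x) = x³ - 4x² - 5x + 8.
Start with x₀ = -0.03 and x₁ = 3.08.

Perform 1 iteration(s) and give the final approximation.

f(x) = x³ - 4x² - 5x + 8
x₀ = -0.03, x₁ = 3.08

Secant formula: x_{n+1} = x_n - f(x_n)(x_n - x_{n-1})/(f(x_n) - f(x_{n-1}))

Iteration 1:
  f(-0.030000) = 8.146373
  f(3.080000) = -16.127488
  x_2 = 3.080000 - (-16.127488)×(3.080000 - (-0.030000))/(-16.127488 - 8.146373)
       = 1.013724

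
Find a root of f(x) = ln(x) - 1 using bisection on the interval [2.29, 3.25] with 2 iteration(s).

f(x) = ln(x) - 1
Initial interval: [2.29, 3.25]

Iteration 1:
  c_1 = (2.290000 + 3.250000)/2 = 2.770000
  f(c_1) = f(2.770000) = 0.018847
  f(a) × f(c) < 0, new interval: [2.290000, 2.770000]
Iteration 2:
  c_2 = (2.290000 + 2.770000)/2 = 2.530000
  f(c_2) = f(2.530000) = -0.071781
  f(a) × f(c) ≥ 0, new interval: [2.530000, 2.770000]

After 2 iteration(s), the approximation is c_2 = 2.530000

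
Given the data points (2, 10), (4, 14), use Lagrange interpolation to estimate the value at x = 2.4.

Lagrange interpolation formula:
P(x) = Σ yᵢ × Lᵢ(x)
where Lᵢ(x) = Π_{j≠i} (x - xⱼ)/(xᵢ - xⱼ)

L_0(2.4) = (2.4 - 4)/(2 - 4) = 0.800000
L_1(2.4) = (2.4 - 2)/(4 - 2) = 0.200000

P(2.4) = 10×L_0(2.4) + 14×L_1(2.4)
P(2.4) = 10.800000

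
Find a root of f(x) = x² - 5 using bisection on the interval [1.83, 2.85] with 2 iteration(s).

f(x) = x² - 5
Initial interval: [1.83, 2.85]

Iteration 1:
  c_1 = (1.830000 + 2.850000)/2 = 2.340000
  f(c_1) = f(2.340000) = 0.475600
  f(a) × f(c) < 0, new interval: [1.830000, 2.340000]
Iteration 2:
  c_2 = (1.830000 + 2.340000)/2 = 2.085000
  f(c_2) = f(2.085000) = -0.652775
  f(a) × f(c) ≥ 0, new interval: [2.085000, 2.340000]

After 2 iteration(s), the approximation is c_2 = 2.085000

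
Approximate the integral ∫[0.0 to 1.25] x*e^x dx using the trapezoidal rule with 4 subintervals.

f(x) = x*e^x
a = 0.0, b = 1.25, n = 4
h = (b - a)/n = 0.312500

Trapezoidal rule: (h/2)[f(x₀) + 2f(x₁) + 2f(x₂) + ... + f(xₙ)]

x_0 = 0.0000, f(x_0) = 0.000000, coefficient = 1
x_1 = 0.3125, f(x_1) = 0.427137, coefficient = 2
x_2 = 0.6250, f(x_2) = 1.167654, coefficient = 2
x_3 = 0.9375, f(x_3) = 2.393990, coefficient = 2
x_4 = 1.2500, f(x_4) = 4.362929, coefficient = 1

I ≈ (0.312500/2) × 12.340490 = 1.928202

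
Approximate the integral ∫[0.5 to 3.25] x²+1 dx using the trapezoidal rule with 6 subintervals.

f(x) = x²+1
a = 0.5, b = 3.25, n = 6
h = (b - a)/n = 0.458333

Trapezoidal rule: (h/2)[f(x₀) + 2f(x₁) + 2f(x₂) + ... + f(xₙ)]

x_0 = 0.5000, f(x_0) = 1.250000, coefficient = 1
x_1 = 0.9583, f(x_1) = 1.918403, coefficient = 2
x_2 = 1.4167, f(x_2) = 3.006944, coefficient = 2
x_3 = 1.8750, f(x_3) = 4.515625, coefficient = 2
x_4 = 2.3333, f(x_4) = 6.444444, coefficient = 2
x_5 = 2.7917, f(x_5) = 8.793403, coefficient = 2
x_6 = 3.2500, f(x_6) = 11.562500, coefficient = 1

I ≈ (0.458333/2) × 62.170139 = 14.247323
Exact value: 14.151042
Error: 0.096282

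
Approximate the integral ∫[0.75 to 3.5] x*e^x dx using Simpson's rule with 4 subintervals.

f(x) = x*e^x
a = 0.75, b = 3.5, n = 4
h = (b - a)/n = 0.687500

Simpson's rule: (h/3)[f(x₀) + 4f(x₁) + 2f(x₂) + ... + f(xₙ)]

x_0 = 0.7500, f(x_0) = 1.587750, coefficient = 1
x_1 = 1.4375, f(x_1) = 6.052101, coefficient = 4
x_2 = 2.1250, f(x_2) = 17.792407, coefficient = 2
x_3 = 2.8125, f(x_3) = 46.832330, coefficient = 4
x_4 = 3.5000, f(x_4) = 115.904082, coefficient = 1

I ≈ (0.687500/3) × 364.614369 = 83.557460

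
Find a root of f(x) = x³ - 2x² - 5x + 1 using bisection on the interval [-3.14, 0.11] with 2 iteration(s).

f(x) = x³ - 2x² - 5x + 1
Initial interval: [-3.14, 0.11]

Iteration 1:
  c_1 = (-3.140000 + 0.110000)/2 = -1.515000
  f(c_1) = f(-1.515000) = 0.507284
  f(a) × f(c) < 0, new interval: [-3.140000, -1.515000]
Iteration 2:
  c_2 = (-3.140000 + (-1.515000))/2 = -2.327500
  f(c_2) = f(-2.327500) = -10.805676
  f(a) × f(c) ≥ 0, new interval: [-2.327500, -1.515000]

After 2 iteration(s), the approximation is c_2 = -2.327500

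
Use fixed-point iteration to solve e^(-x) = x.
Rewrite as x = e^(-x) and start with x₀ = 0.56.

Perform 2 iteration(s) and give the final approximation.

Equation: e^(-x) = x
Fixed-point form: x = e^(-x)
x₀ = 0.56

x_1 = g(0.560000) = 0.571209
x_2 = g(0.571209) = 0.564842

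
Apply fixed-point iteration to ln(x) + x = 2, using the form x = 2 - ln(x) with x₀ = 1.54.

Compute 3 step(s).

Equation: ln(x) + x = 2
Fixed-point form: x = 2 - ln(x)
x₀ = 1.54

x_1 = g(1.540000) = 1.568218
x_2 = g(1.568218) = 1.550060
x_3 = g(1.550060) = 1.561706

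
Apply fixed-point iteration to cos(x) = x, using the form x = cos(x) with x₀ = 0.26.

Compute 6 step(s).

Equation: cos(x) = x
Fixed-point form: x = cos(x)
x₀ = 0.26

x_1 = g(0.260000) = 0.966390
x_2 = g(0.966390) = 0.568274
x_3 = g(0.568274) = 0.842831
x_4 = g(0.842831) = 0.665352
x_5 = g(0.665352) = 0.786700
x_6 = g(0.786700) = 0.706186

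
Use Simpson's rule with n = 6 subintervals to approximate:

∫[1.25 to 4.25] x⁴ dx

f(x) = x⁴
a = 1.25, b = 4.25, n = 6
h = (b - a)/n = 0.500000

Simpson's rule: (h/3)[f(x₀) + 4f(x₁) + 2f(x₂) + ... + f(xₙ)]

x_0 = 1.2500, f(x_0) = 2.441406, coefficient = 1
x_1 = 1.7500, f(x_1) = 9.378906, coefficient = 4
x_2 = 2.2500, f(x_2) = 25.628906, coefficient = 2
x_3 = 2.7500, f(x_3) = 57.191406, coefficient = 4
x_4 = 3.2500, f(x_4) = 111.566406, coefficient = 2
x_5 = 3.7500, f(x_5) = 197.753906, coefficient = 4
x_6 = 4.2500, f(x_6) = 326.253906, coefficient = 1

I ≈ (0.500000/3) × 1660.382812 = 276.730469
Exact value: 276.705469
Error: 0.025000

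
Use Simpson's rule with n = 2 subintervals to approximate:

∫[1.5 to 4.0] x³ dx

f(x) = x³
a = 1.5, b = 4.0, n = 2
h = (b - a)/n = 1.250000

Simpson's rule: (h/3)[f(x₀) + 4f(x₁) + 2f(x₂) + ... + f(xₙ)]

x_0 = 1.5000, f(x_0) = 3.375000, coefficient = 1
x_1 = 2.7500, f(x_1) = 20.796875, coefficient = 4
x_2 = 4.0000, f(x_2) = 64.000000, coefficient = 1

I ≈ (1.250000/3) × 150.562500 = 62.734375
Exact value: 62.734375
Error: 0.000000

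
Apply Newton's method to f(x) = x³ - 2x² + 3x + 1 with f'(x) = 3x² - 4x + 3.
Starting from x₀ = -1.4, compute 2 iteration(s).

f(x) = x³ - 2x² + 3x + 1
f'(x) = 3x² - 4x + 3
x₀ = -1.4

Newton-Raphson formula: x_{n+1} = x_n - f(x_n)/f'(x_n)

Iteration 1:
  f(-1.400000) = -9.864000
  f'(-1.400000) = 14.480000
  x_1 = -1.400000 - (-9.864000)/14.480000 = -0.718785
Iteration 2:
  f(-0.718785) = -2.561017
  f'(-0.718785) = 7.425092
  x_2 = -0.718785 - (-2.561017)/7.425092 = -0.373871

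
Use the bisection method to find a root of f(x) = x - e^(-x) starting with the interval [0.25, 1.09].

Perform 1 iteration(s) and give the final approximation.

f(x) = x - e^(-x)
Initial interval: [0.25, 1.09]

Iteration 1:
  c_1 = (0.250000 + 1.090000)/2 = 0.670000
  f(c_1) = f(0.670000) = 0.158291
  f(a) × f(c) < 0, new interval: [0.250000, 0.670000]

After 1 iteration(s), the approximation is c_1 = 0.670000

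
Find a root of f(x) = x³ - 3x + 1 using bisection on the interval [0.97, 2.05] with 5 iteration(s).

f(x) = x³ - 3x + 1
Initial interval: [0.97, 2.05]

Iteration 1:
  c_1 = (0.970000 + 2.050000)/2 = 1.510000
  f(c_1) = f(1.510000) = -0.087049
  f(a) × f(c) ≥ 0, new interval: [1.510000, 2.050000]
Iteration 2:
  c_2 = (1.510000 + 2.050000)/2 = 1.780000
  f(c_2) = f(1.780000) = 1.299752
  f(a) × f(c) < 0, new interval: [1.510000, 1.780000]
Iteration 3:
  c_3 = (1.510000 + 1.780000)/2 = 1.645000
  f(c_3) = f(1.645000) = 0.516411
  f(a) × f(c) < 0, new interval: [1.510000, 1.645000]
Iteration 4:
  c_4 = (1.510000 + 1.645000)/2 = 1.577500
  f(c_4) = f(1.577500) = 0.193119
  f(a) × f(c) < 0, new interval: [1.510000, 1.577500]
Iteration 5:
  c_5 = (1.510000 + 1.577500)/2 = 1.543750
  f(c_5) = f(1.543750) = 0.047760
  f(a) × f(c) < 0, new interval: [1.510000, 1.543750]

After 5 iteration(s), the approximation is c_5 = 1.543750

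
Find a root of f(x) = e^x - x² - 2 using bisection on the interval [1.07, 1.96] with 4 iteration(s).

f(x) = e^x - x² - 2
Initial interval: [1.07, 1.96]

Iteration 1:
  c_1 = (1.070000 + 1.960000)/2 = 1.515000
  f(c_1) = f(1.515000) = 0.254196
  f(a) × f(c) < 0, new interval: [1.070000, 1.515000]
Iteration 2:
  c_2 = (1.070000 + 1.515000)/2 = 1.292500
  f(c_2) = f(1.292500) = -0.028676
  f(a) × f(c) ≥ 0, new interval: [1.292500, 1.515000]
Iteration 3:
  c_3 = (1.292500 + 1.515000)/2 = 1.403750
  f(c_3) = f(1.403750) = 0.099921
  f(a) × f(c) < 0, new interval: [1.292500, 1.403750]
Iteration 4:
  c_4 = (1.292500 + 1.403750)/2 = 1.348125
  f(c_4) = f(1.348125) = 0.032759
  f(a) × f(c) < 0, new interval: [1.292500, 1.348125]

After 4 iteration(s), the approximation is c_4 = 1.348125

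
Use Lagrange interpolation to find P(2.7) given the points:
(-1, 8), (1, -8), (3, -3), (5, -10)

Lagrange interpolation formula:
P(x) = Σ yᵢ × Lᵢ(x)
where Lᵢ(x) = Π_{j≠i} (x - xⱼ)/(xᵢ - xⱼ)

L_0(2.7) = (2.7 - 1)/(-1 - 1) × (2.7 - 3)/(-1 - 3) × (2.7 - 5)/(-1 - 5) = -0.024437
L_1(2.7) = (2.7 - (-1))/(1 - (-1)) × (2.7 - 3)/(1 - 3) × (2.7 - 5)/(1 - 5) = 0.159562
L_2(2.7) = (2.7 - (-1))/(3 - (-1)) × (2.7 - 1)/(3 - 1) × (2.7 - 5)/(3 - 5) = 0.904188
L_3(2.7) = (2.7 - (-1))/(5 - (-1)) × (2.7 - 1)/(5 - 1) × (2.7 - 3)/(5 - 3) = -0.039312

P(2.7) = 8×L_0(2.7) + (-8)×L_1(2.7) + (-3)×L_2(2.7) + (-10)×L_3(2.7)
P(2.7) = -3.791437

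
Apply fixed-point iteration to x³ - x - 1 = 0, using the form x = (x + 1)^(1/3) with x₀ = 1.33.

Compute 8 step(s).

Equation: x³ - x - 1 = 0
Fixed-point form: x = (x + 1)^(1/3)
x₀ = 1.33

x_1 = g(1.330000) = 1.325721
x_2 = g(1.325721) = 1.324908
x_3 = g(1.324908) = 1.324754
x_4 = g(1.324754) = 1.324725
x_5 = g(1.324725) = 1.324719
x_6 = g(1.324719) = 1.324718
x_7 = g(1.324718) = 1.324718
x_8 = g(1.324718) = 1.324718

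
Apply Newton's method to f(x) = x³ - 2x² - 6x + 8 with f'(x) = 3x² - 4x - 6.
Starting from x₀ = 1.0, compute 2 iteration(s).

f(x) = x³ - 2x² - 6x + 8
f'(x) = 3x² - 4x - 6
x₀ = 1.0

Newton-Raphson formula: x_{n+1} = x_n - f(x_n)/f'(x_n)

Iteration 1:
  f(1.000000) = 1.000000
  f'(1.000000) = -7.000000
  x_1 = 1.000000 - 1.000000/(-7.000000) = 1.142857
Iteration 2:
  f(1.142857) = 0.023324
  f'(1.142857) = -6.653061
  x_2 = 1.142857 - 0.023324/(-6.653061) = 1.146363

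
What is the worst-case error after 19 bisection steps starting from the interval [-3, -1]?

Bisection error bound: |error| ≤ (b-a)/2^n
|error| ≤ (-1 - (-3))/2^19 = 2/2^19
|error| ≤ 0.0000038147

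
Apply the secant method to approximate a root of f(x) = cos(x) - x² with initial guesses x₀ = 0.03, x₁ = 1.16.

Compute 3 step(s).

f(x) = cos(x) - x²
x₀ = 0.03, x₁ = 1.16

Secant formula: x_{n+1} = x_n - f(x_n)(x_n - x_{n-1})/(f(x_n) - f(x_{n-1}))

Iteration 1:
  f(0.030000) = 0.998650
  f(1.160000) = -0.946260
  x_2 = 1.160000 - (-0.946260)×(1.160000 - 0.030000)/(-0.946260 - 0.998650)
       = 0.610219
Iteration 2:
  f(1.160000) = -0.946260
  f(0.610219) = 0.447155
  x_3 = 0.610219 - 0.447155×(0.610219 - 1.160000)/(0.447155 - (-0.946260))
       = 0.786647
Iteration 3:
  f(0.610219) = 0.447155
  f(0.786647) = 0.087410
  x_4 = 0.786647 - 0.087410×(0.786647 - 0.610219)/(0.087410 - 0.447155)
       = 0.829515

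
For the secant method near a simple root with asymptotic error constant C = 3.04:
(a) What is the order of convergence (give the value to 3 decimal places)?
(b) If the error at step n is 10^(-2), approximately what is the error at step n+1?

(a) Secant method has superlinear convergence with order φ = (1+√5)/2 ≈ 1.618.
    This means |e_{n+1}| ≈ C|e_n|^1.618.

(b) With |e_n| = 10^(-2) and C = 3.04:
    |e_{n+1}| ≈ 3.04 × (10^(-2))^1.618 = 3.04 × 10^(-3.24)

(a) ≈ 1.618 (golden ratio); (b) |e_{n+1}| ≈ 1.765e-03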